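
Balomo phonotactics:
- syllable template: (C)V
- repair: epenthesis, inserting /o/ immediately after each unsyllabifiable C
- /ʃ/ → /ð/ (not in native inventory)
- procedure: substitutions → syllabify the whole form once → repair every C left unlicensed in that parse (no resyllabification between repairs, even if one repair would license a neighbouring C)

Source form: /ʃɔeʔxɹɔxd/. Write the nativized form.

ðɔeʔoxoɹɔxodo

Substitution: /ʃ/ → /ð/, giving /ðɔeʔxɹɔxd/.
Syllabifying with onset maximization leaves /ʔ/, /x/, /x/, /d/ stranded (no codas are permitted; onsets are limited to one consonant).
Each unlicensed consonant becomes the onset of a new syllable: /ʔ/ → /ʔo/, /x/ → /xo/, /x/ → /xo/, /d/ → /do/.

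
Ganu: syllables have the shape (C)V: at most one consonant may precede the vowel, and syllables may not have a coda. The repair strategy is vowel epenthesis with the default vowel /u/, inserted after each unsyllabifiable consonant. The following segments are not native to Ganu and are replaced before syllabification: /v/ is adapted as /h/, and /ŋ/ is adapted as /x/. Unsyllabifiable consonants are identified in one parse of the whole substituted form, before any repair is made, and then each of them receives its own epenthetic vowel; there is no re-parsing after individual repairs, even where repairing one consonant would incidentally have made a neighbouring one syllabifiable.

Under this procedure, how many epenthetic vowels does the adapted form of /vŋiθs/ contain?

3

After substitution the input is /hxiθs/.
The unsyllabifiable consonants are /h/, /θ/, /s/; each receives one epenthetic vowel.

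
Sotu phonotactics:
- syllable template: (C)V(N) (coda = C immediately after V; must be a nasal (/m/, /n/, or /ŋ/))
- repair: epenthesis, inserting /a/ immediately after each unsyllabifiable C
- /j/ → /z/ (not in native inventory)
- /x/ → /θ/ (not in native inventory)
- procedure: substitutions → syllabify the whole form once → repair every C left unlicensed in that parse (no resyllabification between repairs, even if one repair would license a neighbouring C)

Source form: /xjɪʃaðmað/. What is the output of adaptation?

Substitution: /x/ → /θ/, /j/ → /z/, giving /θzɪʃaðmað/.
Under (C)V(N), the unsyllabifiable consonants are /θ/, /ð/, /ð/ (only a nasal (/m/, /n/, or /ŋ/) is licensed in coda position; onsets are limited to one consonant).
Epenthesis after each stranded consonant: /θ/ → /θa/, /ð/ → /ða/, /ð/ → /ða/.

θazɪʃaðamaða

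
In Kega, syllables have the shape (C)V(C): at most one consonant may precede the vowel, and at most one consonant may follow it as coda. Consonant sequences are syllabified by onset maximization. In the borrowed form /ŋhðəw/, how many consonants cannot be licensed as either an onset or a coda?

2

The consonants /ŋ/, /h/ cannot be parsed into a legal (C)V(C) syllable (at most one coda consonant is licensed; onsets are limited to one consonant).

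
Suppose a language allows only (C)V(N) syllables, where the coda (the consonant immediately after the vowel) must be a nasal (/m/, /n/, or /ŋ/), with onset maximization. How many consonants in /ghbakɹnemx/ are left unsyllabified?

5

The consonants /g/, /h/, /k/, /ɹ/, /x/ cannot be parsed into a legal (C)V(N) syllable (only a nasal (/m/, /n/, or /ŋ/) is licensed in coda position; onsets are limited to one consonant).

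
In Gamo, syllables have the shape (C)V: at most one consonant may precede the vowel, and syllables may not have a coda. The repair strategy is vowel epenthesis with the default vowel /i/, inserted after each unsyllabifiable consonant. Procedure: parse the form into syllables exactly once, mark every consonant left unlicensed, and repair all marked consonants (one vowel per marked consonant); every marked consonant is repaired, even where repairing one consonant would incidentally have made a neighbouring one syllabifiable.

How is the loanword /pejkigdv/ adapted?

Under (C)V, the unsyllabifiable consonants are /j/, /g/, /d/, /v/ (no codas are permitted; onsets are limited to one consonant).
Epenthesis after each stranded consonant: /j/ → /ji/, /g/ → /gi/, /d/ → /di/, /v/ → /vi/.

pejikigidivi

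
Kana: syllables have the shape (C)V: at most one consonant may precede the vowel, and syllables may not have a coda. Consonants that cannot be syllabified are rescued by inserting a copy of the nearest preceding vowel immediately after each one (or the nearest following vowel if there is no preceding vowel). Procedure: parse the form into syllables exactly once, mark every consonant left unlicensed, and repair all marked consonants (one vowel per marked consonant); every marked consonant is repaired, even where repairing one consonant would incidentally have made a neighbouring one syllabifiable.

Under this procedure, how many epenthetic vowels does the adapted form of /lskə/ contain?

2

The unsyllabifiable consonants are /l/, /s/; each receives one epenthetic vowel.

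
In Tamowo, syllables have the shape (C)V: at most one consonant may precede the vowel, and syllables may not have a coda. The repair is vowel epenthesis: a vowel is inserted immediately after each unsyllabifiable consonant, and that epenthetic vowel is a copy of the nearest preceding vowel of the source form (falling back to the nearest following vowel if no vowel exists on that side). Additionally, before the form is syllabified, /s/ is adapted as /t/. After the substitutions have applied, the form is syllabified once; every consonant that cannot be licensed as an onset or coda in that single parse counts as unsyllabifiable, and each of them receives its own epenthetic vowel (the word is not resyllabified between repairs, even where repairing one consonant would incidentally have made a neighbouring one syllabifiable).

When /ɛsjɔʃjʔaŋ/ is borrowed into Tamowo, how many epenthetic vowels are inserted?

4

After substitution the input is /ɛtjɔʃjʔaŋ/.
The unsyllabifiable consonants are /t/, /ʃ/, /j/, /ŋ/; each receives one epenthetic vowel.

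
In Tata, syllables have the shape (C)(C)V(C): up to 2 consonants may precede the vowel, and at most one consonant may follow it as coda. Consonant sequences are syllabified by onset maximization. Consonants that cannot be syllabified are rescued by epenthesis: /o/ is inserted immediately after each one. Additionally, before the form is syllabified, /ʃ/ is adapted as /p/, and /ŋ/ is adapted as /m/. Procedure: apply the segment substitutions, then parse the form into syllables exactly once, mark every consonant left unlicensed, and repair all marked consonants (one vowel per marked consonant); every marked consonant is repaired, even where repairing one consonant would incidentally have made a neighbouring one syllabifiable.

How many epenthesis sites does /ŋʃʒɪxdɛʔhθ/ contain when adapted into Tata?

3

After substitution the input is /mpʒɪxdɛʔhθ/.
The unsyllabifiable consonants are /m/, /h/, /θ/; each receives one epenthetic vowel.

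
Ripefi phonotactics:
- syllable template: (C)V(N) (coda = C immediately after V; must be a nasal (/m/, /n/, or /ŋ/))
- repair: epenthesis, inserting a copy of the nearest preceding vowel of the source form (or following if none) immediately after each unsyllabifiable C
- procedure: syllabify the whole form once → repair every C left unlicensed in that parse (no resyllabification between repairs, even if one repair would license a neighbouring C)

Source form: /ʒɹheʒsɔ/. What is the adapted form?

ʒeɹeheʒesɔ

Syllabifying with onset maximization leaves /ʒ/, /ɹ/, /ʒ/ stranded (only a nasal (/m/, /n/, or /ŋ/) is licensed in coda position; onsets are limited to one consonant).
Inserting the epenthetic vowel yields /ʒ/ → /ʒe/, /ɹ/ → /ɹe/, /ʒ/ → /ʒe/.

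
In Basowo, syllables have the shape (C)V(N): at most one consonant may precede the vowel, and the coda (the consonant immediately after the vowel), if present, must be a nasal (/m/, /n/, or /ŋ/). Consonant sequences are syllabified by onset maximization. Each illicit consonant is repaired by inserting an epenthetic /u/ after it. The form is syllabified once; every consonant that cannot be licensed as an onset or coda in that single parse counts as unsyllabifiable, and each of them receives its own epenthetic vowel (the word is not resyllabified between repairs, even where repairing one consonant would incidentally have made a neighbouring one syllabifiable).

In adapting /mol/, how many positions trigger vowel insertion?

The unsyllabifiable consonants are /l/; each receives one epenthetic vowel.

1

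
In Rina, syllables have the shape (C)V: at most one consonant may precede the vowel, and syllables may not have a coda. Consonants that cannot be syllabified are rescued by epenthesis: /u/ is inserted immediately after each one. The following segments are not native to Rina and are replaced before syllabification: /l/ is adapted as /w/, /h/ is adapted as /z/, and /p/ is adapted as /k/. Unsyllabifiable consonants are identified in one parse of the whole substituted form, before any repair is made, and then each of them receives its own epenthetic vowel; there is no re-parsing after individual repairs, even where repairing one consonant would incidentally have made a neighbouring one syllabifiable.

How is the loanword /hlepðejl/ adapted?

zuwekuðejuwu

Substitution: /h/ → /z/, /l/ → /w/, /p/ → /k/, giving /zwekðejw/.
The consonants /z/, /k/, /j/, /w/ cannot be parsed into a legal (C)V syllable (no codas are permitted; onsets are limited to one consonant).
Inserting the epenthetic vowel yields /z/ → /zu/, /k/ → /ku/, /j/ → /ju/, /w/ → /wu/.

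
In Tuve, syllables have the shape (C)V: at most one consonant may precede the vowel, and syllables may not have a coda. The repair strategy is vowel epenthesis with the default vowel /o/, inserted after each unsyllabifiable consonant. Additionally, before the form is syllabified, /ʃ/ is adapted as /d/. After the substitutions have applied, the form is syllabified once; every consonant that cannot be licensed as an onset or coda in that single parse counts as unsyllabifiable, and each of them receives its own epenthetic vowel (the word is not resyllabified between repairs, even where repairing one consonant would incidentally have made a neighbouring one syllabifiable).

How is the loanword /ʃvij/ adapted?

Substitution: /ʃ/ → /d/, giving /dvij/.
Under (C)V, the unsyllabifiable consonants are /d/, /j/ (no codas are permitted; onsets are limited to one consonant).
Each unlicensed consonant becomes the onset of a new syllable: /d/ → /do/, /j/ → /jo/.

dovijo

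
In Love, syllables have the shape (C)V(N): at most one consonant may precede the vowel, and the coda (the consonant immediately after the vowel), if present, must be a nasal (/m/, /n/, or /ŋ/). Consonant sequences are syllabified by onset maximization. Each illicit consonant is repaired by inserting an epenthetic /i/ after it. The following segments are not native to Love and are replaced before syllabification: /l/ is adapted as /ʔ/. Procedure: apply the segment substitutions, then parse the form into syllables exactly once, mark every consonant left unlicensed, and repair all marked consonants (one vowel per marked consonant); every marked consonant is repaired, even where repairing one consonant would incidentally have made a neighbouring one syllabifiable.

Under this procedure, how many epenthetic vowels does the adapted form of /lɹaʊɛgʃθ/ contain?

After substitution the input is /ʔɹaʊɛgʃθ/.
The unsyllabifiable consonants are /ʔ/, /g/, /ʃ/, /θ/; each receives one epenthetic vowel.

4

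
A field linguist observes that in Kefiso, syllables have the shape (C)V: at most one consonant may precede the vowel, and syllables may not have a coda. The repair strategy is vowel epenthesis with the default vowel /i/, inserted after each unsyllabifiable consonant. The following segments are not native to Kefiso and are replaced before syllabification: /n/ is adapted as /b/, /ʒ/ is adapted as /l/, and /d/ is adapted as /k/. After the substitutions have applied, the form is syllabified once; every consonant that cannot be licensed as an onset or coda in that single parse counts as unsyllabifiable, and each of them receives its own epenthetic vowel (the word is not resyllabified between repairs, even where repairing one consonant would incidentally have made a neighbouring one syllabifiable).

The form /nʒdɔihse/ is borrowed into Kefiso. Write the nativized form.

bilikɔihise

Substitution: /n/ → /b/, /ʒ/ → /l/, /d/ → /k/, giving /blkɔihse/.
Under (C)V, the unsyllabifiable consonants are /b/, /l/, /h/ (no codas are permitted; onsets are limited to one consonant).
Inserting the epenthetic vowel yields /b/ → /bi/, /l/ → /li/, /h/ → /hi/.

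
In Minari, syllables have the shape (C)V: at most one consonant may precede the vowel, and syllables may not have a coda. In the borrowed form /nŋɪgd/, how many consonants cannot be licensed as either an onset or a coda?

The consonants /n/, /g/, /d/ cannot be parsed into a legal (C)V syllable (no codas are permitted; onsets are limited to one consonant).

3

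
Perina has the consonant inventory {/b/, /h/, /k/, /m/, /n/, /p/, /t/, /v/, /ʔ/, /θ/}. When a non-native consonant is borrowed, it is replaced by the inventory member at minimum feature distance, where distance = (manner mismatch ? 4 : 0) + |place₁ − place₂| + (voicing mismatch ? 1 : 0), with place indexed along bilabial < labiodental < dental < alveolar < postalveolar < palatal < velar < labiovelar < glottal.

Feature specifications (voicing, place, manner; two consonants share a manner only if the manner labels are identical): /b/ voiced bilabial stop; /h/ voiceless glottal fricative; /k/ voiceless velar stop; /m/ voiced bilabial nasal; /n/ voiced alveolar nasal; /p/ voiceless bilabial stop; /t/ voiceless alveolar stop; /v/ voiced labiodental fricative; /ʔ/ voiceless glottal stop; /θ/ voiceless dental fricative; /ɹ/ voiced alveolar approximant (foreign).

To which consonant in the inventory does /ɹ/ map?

n

/n/ is closest: manner differs (approximant→nasal, +4), place distance 0 (alveolar→alveolar), same voicing; total 4. Next closest is /t/ at distance 5.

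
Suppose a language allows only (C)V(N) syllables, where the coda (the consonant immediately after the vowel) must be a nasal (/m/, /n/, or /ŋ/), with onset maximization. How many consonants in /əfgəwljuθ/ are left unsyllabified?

4

Syllabifying with onset maximization leaves /f/, /w/, /l/, /θ/ stranded (only a nasal (/m/, /n/, or /ŋ/) is licensed in coda position; onsets are limited to one consonant).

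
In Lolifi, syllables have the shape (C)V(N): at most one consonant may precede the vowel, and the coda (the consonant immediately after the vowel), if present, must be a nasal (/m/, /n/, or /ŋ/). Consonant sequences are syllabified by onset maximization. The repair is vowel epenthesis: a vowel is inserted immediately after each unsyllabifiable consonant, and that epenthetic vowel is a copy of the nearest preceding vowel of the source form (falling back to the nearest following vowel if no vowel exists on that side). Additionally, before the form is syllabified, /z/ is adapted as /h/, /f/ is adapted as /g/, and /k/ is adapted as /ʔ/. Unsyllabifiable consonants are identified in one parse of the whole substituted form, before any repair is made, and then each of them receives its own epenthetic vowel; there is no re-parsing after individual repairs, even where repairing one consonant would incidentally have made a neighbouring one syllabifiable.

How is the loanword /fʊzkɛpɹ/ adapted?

gʊhʊʔɛpɛɹɛ

Substitution: /f/ → /g/, /z/ → /h/, /k/ → /ʔ/, giving /gʊhʔɛpɹ/.
Under (C)V(N), the unsyllabifiable consonants are /h/, /p/, /ɹ/ (only a nasal (/m/, /n/, or /ŋ/) is licensed in coda position; onsets are limited to one consonant).
Epenthesis after each stranded consonant: /h/ → /hʊ/, /p/ → /pɛ/, /ɹ/ → /ɹɛ/.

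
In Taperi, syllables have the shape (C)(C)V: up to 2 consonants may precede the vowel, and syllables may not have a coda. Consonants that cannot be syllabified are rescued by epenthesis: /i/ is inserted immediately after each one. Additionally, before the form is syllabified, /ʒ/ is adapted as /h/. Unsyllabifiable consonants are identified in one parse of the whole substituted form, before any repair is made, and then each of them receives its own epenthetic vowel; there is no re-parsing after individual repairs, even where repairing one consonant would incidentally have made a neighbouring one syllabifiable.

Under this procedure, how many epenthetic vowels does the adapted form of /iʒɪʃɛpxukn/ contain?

After substitution the input is /ihɪʃɛpxukn/.
The unsyllabifiable consonants are /k/, /n/; each receives one epenthetic vowel.

2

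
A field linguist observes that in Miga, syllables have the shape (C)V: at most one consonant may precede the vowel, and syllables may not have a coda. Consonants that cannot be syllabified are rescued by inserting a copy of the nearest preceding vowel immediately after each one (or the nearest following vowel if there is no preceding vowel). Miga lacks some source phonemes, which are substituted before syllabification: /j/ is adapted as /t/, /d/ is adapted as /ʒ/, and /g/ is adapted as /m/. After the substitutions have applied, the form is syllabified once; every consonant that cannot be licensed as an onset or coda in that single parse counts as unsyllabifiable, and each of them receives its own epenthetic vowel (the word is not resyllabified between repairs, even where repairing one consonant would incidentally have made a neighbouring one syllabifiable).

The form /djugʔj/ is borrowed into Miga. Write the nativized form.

Substitution: /d/ → /ʒ/, /j/ → /t/, /g/ → /m/, giving /ʒtumʔt/.
Under (C)V, the unsyllabifiable consonants are /ʒ/, /m/, /ʔ/, /t/ (no codas are permitted; onsets are limited to one consonant).
Epenthesis after each stranded consonant: /ʒ/ → /ʒu/, /m/ → /mu/, /ʔ/ → /ʔu/, /t/ → /tu/.

ʒutumuʔutu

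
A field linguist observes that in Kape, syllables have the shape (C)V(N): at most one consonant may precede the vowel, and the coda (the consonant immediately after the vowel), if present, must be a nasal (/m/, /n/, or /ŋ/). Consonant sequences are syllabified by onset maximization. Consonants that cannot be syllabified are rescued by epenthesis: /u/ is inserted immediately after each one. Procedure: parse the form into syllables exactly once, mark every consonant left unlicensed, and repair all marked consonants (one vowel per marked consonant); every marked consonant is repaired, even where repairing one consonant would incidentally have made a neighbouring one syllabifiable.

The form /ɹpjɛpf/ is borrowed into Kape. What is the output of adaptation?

Under (C)V(N), the unsyllabifiable consonants are /ɹ/, /p/, /p/, /f/ (only a nasal (/m/, /n/, or /ŋ/) is licensed in coda position; onsets are limited to one consonant).
Epenthesis after each stranded consonant: /ɹ/ → /ɹu/, /p/ → /pu/, /p/ → /pu/, /f/ → /fu/.

ɹupujɛpufu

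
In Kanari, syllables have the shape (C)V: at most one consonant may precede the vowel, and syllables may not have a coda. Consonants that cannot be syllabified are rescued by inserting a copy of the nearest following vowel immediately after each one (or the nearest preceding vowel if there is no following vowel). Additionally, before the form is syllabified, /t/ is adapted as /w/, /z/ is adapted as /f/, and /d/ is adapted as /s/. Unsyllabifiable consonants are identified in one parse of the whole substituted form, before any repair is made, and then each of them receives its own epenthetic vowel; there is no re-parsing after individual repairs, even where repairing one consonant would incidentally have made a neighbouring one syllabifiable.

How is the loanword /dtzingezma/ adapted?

siwifinegefama

Substitution: /d/ → /s/, /t/ → /w/, /z/ → /f/, giving /swfingefma/.
Under (C)V, the unsyllabifiable consonants are /s/, /w/, /n/, /f/ (no codas are permitted; onsets are limited to one consonant).
Epenthesis after each stranded consonant: /s/ → /si/, /w/ → /wi/, /n/ → /ne/, /f/ → /fa/.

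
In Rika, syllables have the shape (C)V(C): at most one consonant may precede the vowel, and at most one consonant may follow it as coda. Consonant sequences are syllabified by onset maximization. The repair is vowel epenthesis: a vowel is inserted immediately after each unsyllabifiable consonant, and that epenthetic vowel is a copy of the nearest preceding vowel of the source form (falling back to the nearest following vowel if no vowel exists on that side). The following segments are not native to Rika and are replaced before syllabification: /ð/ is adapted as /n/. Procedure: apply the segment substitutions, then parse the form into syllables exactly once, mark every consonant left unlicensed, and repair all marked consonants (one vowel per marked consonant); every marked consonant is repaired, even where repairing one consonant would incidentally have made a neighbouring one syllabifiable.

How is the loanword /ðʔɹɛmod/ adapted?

Substitution: /ð/ → /n/, giving /nʔɹɛmod/.
The consonants /n/, /ʔ/ cannot be parsed into a legal (C)V(C) syllable (at most one coda consonant is licensed; onsets are limited to one consonant).
Inserting the epenthetic vowel yields /n/ → /nɛ/, /ʔ/ → /ʔɛ/.

nɛʔɛɹɛmod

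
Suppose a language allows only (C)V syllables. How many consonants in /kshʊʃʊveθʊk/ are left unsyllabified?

3

Under (C)V, the unsyllabifiable consonants are /k/, /s/, /k/ (no codas are permitted; onsets are limited to one consonant).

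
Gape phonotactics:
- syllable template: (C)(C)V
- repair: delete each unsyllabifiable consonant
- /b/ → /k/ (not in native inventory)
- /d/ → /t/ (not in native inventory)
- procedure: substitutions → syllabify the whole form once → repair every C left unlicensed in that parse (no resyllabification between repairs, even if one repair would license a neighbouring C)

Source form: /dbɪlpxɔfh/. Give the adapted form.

tkɪpxɔ

Substitution: /d/ → /t/, /b/ → /k/, giving /tkɪlpxɔfh/.
Syllabifying with onset maximization leaves /l/, /f/, /h/ stranded (no codas are permitted; onsets may contain at most 2 consonants).
Each unlicensed consonant is deleted: /l/, /f/, /h/.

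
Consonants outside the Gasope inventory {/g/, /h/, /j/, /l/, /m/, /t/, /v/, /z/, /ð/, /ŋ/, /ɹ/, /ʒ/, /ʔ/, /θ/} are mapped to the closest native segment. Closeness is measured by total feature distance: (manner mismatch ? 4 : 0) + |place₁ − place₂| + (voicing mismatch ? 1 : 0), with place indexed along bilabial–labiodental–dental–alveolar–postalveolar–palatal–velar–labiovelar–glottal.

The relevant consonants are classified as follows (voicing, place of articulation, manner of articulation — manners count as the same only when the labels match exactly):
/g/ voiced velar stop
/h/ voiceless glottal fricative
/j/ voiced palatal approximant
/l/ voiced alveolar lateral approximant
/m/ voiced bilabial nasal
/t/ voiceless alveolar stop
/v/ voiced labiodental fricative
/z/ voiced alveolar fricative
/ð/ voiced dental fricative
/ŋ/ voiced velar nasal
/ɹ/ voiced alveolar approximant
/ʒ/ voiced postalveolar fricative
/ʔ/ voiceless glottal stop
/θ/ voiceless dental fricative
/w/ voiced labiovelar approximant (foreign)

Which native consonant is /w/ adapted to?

/j/ is closest: same manner (approximant), place distance 2 (labiovelar→palatal), same voicing; total 2. Next closest is /ɹ/ at distance 4.

j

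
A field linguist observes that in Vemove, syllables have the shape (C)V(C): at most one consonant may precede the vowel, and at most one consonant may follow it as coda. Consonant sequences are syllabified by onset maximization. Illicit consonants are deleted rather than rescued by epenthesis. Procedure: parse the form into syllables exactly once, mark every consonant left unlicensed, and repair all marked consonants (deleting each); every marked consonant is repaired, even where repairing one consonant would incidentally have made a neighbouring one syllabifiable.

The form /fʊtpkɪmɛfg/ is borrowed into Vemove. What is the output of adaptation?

fʊtkɪmɛf

The consonants /p/, /g/ cannot be parsed into a legal (C)V(C) syllable (at most one coda consonant is licensed; onsets are limited to one consonant).
Each unlicensed consonant is deleted: /p/, /g/.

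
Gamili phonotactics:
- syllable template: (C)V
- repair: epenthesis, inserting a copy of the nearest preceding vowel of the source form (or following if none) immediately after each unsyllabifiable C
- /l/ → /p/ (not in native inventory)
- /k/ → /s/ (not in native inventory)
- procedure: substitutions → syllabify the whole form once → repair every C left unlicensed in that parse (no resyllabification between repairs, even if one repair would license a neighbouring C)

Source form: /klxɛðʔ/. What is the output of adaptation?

Substitution: /k/ → /s/, /l/ → /p/, giving /spxɛðʔ/.
Syllabifying with onset maximization leaves /s/, /p/, /ð/, /ʔ/ stranded (no codas are permitted; onsets are limited to one consonant).
Each unlicensed consonant becomes the onset of a new syllable: /s/ → /sɛ/, /p/ → /pɛ/, /ð/ → /ðɛ/, /ʔ/ → /ʔɛ/.

sɛpɛxɛðɛʔɛ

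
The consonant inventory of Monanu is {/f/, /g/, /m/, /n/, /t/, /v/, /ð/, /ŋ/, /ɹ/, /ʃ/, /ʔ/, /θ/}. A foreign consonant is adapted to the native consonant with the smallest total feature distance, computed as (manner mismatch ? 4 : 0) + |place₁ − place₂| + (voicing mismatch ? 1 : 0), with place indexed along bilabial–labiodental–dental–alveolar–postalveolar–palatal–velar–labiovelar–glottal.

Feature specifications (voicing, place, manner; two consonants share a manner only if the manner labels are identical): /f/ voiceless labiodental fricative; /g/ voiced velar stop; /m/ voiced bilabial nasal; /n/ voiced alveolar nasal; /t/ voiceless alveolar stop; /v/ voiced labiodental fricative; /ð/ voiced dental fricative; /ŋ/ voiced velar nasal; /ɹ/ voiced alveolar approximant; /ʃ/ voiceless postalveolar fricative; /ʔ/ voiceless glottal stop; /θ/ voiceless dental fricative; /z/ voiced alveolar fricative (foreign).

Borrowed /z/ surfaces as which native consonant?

/ð/ is closest: same manner (fricative), place distance 1 (alveolar→dental), same voicing; total 1. Next closest is /v/ at distance 2.

ð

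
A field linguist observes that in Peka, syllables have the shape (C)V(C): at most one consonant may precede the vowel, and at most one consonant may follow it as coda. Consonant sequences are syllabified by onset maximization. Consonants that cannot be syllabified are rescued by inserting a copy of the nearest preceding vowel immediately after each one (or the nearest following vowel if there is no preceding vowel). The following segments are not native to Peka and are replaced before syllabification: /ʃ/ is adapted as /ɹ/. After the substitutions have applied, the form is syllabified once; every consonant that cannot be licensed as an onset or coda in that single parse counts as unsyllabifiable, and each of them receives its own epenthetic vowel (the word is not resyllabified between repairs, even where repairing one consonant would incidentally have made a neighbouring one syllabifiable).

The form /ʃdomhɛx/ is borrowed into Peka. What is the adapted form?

ɹodomhɛx

Substitution: /ʃ/ → /ɹ/, giving /ɹdomhɛx/.
Under (C)V(C), the unsyllabifiable consonants are /ɹ/ (at most one coda consonant is licensed; onsets are limited to one consonant).
Inserting the epenthetic vowel yields /ɹ/ → /ɹo/.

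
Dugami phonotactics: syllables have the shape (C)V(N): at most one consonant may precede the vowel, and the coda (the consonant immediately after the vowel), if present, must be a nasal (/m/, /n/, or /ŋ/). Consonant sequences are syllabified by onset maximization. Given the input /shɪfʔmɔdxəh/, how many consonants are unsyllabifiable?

Under (C)V(N), the unsyllabifiable consonants are /s/, /f/, /ʔ/, /d/, /h/ (only a nasal (/m/, /n/, or /ŋ/) is licensed in coda position; onsets are limited to one consonant).

5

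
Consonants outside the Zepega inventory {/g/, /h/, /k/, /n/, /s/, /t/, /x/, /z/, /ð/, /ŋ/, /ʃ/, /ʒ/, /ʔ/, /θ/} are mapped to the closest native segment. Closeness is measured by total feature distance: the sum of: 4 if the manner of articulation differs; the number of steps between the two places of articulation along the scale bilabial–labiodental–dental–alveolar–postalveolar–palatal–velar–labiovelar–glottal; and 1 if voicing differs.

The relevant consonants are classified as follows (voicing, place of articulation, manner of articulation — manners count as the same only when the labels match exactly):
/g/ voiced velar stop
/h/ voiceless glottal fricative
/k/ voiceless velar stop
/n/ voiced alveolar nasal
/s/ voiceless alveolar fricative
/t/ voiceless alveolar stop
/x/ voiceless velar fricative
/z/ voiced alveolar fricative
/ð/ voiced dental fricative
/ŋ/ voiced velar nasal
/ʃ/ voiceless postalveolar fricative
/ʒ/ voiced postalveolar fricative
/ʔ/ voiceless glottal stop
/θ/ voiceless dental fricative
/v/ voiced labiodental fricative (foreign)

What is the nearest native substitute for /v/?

ð

/ð/ is closest: same manner (fricative), place distance 1 (labiodental→dental), same voicing; total 1. Next closest is /z/ at distance 2.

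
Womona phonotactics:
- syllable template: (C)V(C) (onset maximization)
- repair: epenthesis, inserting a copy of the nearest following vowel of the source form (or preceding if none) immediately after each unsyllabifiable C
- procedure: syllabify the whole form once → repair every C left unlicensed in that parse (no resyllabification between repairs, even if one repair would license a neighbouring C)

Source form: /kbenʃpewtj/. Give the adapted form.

kebenʃepewteje

Under (C)V(C), the unsyllabifiable consonants are /k/, /ʃ/, /t/, /j/ (at most one coda consonant is licensed; onsets are limited to one consonant).
Each unlicensed consonant becomes the onset of a new syllable: /k/ → /ke/, /ʃ/ → /ʃe/, /t/ → /te/, /j/ → /je/.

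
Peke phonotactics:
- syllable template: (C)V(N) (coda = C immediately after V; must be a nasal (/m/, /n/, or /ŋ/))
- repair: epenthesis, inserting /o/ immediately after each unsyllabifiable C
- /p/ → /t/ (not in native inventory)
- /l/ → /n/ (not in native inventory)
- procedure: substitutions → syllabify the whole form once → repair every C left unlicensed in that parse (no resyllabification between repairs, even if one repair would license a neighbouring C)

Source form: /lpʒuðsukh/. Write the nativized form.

notoʒuðosukoho

Substitution: /l/ → /n/, /p/ → /t/, giving /ntʒuðsukh/.
The consonants /n/, /t/, /ð/, /k/, /h/ cannot be parsed into a legal (C)V(N) syllable (only a nasal (/m/, /n/, or /ŋ/) is licensed in coda position; onsets are limited to one consonant).
Inserting the epenthetic vowel yields /n/ → /no/, /t/ → /to/, /ð/ → /ðo/, /k/ → /ko/, /h/ → /ho/.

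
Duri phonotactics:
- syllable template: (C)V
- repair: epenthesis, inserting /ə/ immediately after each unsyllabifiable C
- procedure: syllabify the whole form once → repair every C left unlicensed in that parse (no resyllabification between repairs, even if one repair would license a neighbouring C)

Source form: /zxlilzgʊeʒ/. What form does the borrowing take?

zəxəliləzəgʊeʒə

Under (C)V, the unsyllabifiable consonants are /z/, /x/, /l/, /z/, /ʒ/ (no codas are permitted; onsets are limited to one consonant).
Each unlicensed consonant becomes the onset of a new syllable: /z/ → /zə/, /x/ → /xə/, /l/ → /lə/, /z/ → /zə/, /ʒ/ → /ʒə/.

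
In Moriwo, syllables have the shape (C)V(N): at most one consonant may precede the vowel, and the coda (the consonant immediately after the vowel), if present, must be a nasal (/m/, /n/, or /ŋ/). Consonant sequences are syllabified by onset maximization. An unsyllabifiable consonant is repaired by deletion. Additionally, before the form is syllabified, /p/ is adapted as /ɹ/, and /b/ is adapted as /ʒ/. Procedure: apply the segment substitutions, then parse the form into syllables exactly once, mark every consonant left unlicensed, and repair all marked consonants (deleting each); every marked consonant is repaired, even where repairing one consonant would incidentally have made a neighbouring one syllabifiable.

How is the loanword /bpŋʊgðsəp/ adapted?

ŋʊsə

Substitution: /b/ → /ʒ/, /p/ → /ɹ/, giving /ʒɹŋʊgðsəɹ/.
The consonants /ʒ/, /ɹ/, /g/, /ð/, /ɹ/ cannot be parsed into a legal (C)V(N) syllable (only a nasal (/m/, /n/, or /ŋ/) is licensed in coda position; onsets are limited to one consonant).
Deletion applies to /ʒ/, /ɹ/, /g/, /ð/, /ɹ/.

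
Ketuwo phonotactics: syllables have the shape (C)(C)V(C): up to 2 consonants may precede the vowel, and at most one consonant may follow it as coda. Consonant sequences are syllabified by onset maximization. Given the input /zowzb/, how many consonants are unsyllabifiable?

Syllabifying with onset maximization leaves /z/, /b/ stranded (at most one coda consonant is licensed; onsets may contain at most 2 consonants).

2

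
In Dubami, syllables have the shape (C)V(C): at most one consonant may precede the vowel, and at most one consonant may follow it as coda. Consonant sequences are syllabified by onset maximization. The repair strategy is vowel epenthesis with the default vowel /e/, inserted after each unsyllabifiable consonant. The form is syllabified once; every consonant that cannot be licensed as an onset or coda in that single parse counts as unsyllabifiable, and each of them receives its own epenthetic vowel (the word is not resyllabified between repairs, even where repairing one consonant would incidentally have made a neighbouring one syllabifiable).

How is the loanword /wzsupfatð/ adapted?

wezesupfatðe

Under (C)V(C), the unsyllabifiable consonants are /w/, /z/, /ð/ (at most one coda consonant is licensed; onsets are limited to one consonant).
Each unlicensed consonant becomes the onset of a new syllable: /w/ → /we/, /z/ → /ze/, /ð/ → /ðe/.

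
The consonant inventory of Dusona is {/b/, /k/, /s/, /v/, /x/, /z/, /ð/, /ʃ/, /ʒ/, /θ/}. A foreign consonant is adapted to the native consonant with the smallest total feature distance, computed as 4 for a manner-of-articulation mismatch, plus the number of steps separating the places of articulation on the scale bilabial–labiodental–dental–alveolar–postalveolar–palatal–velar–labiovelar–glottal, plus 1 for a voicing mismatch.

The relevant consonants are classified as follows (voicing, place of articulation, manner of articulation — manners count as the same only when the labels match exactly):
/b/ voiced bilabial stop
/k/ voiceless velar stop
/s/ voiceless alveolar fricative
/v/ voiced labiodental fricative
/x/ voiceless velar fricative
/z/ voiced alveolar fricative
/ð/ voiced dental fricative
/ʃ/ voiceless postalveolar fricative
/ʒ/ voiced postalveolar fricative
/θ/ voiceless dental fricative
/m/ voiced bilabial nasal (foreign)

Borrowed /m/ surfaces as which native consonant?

/b/ is closest: manner differs (nasal→stop, +4), place distance 0 (bilabial→bilabial), same voicing; total 4. Next closest is /v/ at distance 5.

b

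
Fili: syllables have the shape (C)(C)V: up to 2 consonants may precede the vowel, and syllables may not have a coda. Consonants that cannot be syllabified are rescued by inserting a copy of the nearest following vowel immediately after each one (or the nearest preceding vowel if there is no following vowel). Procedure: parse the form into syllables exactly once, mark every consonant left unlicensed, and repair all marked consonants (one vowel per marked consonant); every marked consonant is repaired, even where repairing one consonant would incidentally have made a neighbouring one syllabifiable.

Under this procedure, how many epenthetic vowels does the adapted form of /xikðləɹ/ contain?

The unsyllabifiable consonants are /k/, /ɹ/; each receives one epenthetic vowel.

2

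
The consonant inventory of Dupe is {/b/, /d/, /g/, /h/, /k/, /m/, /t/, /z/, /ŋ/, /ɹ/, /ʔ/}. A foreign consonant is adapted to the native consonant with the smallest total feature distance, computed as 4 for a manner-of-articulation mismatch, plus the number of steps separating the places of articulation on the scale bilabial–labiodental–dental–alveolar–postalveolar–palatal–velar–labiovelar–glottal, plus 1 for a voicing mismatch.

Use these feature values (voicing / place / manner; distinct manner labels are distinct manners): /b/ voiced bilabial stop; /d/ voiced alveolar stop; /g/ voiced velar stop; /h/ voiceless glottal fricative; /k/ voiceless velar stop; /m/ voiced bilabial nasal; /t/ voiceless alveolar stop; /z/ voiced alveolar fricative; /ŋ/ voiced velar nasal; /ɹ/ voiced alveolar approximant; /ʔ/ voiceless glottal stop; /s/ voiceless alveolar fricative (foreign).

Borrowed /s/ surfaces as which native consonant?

/z/ is closest: same manner (fricative), place distance 0 (alveolar→alveolar), voicing differs (+1); total 1. Next closest is /t/ at distance 4.

z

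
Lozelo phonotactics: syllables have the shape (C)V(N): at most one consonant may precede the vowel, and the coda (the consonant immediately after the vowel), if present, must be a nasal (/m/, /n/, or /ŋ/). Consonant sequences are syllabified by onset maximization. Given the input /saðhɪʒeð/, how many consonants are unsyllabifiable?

Under (C)V(N), the unsyllabifiable consonants are /ð/, /ð/ (only a nasal (/m/, /n/, or /ŋ/) is licensed in coda position; onsets are limited to one consonant).

2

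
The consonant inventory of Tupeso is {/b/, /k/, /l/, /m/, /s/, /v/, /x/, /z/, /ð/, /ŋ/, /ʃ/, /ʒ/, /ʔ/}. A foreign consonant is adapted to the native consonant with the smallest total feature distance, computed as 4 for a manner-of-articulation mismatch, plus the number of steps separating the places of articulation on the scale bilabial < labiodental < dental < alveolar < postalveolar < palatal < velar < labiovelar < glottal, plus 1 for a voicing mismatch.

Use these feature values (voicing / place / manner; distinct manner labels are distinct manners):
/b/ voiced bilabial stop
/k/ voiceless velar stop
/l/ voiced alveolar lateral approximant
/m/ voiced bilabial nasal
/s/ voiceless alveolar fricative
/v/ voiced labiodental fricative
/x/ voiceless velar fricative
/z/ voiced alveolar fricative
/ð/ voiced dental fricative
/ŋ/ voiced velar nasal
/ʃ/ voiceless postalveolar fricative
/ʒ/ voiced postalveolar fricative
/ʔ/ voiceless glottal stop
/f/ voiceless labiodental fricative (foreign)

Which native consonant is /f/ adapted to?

/v/ is closest: same manner (fricative), place distance 0 (labiodental→labiodental), voicing differs (+1); total 1. Next closest is /s/ at distance 2.

v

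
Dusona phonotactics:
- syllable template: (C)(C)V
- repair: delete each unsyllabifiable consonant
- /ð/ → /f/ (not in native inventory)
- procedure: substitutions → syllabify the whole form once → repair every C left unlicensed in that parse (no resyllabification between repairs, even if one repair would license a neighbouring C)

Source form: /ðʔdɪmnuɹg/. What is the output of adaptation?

Substitution: /ð/ → /f/, giving /fʔdɪmnuɹg/.
Under (C)(C)V, the unsyllabifiable consonants are /f/, /ɹ/, /g/ (no codas are permitted; onsets may contain at most 2 consonants).
Deletion applies to /f/, /ɹ/, /g/.

ʔdɪmnu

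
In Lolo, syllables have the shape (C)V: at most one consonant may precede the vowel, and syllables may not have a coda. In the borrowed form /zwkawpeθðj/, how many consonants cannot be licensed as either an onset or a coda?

Under (C)V, the unsyllabifiable consonants are /z/, /w/, /w/, /θ/, /ð/, /j/ (no codas are permitted; onsets are limited to one consonant).

6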